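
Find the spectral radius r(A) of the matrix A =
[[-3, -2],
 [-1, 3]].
r(A) = sqrt(44)/2 ≈ 3.3166

The eigenvalues of A are the roots of its characteristic polynomial. With M = A (coefficients from the trace and determinant):
  p(λ) = det(λ I - M) = λ^2 - 11.
For λ^2 - 11 the discriminant is 44. It is nonnegative but not a perfect square, so the roots are real and irrational: λ = ± sqrt(44)/2 ≈ 3.3166, -3.3166.
Thus the eigenvalues (to 4 decimals) are 3.3166 (modulus 3.3166); -3.3166 (modulus 3.3166). The spectral radius is the largest modulus: r(A) = sqrt(44)/2 ≈ 3.3166. (Cross-check: r(A) ≤ ||A||_2 ≈ 3.8541; equality holds whenever A is normal, though it can also hold for some non-normal A.)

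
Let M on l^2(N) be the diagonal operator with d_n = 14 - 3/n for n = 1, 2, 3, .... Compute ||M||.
||M|| = 14

For a diagonal operator on l^2 with entries d_n, ||M|| = sup_n |d_n|. Here d_1 = 11, d_2 = 25/2, ..., and d_n = 14 - 3/n increases monotonically toward 14. All terms lie in [11, 14), so |d_n| = d_n and the supremum is the limit 14, which is not attained by any individual d_n. Hence ||M|| = 14.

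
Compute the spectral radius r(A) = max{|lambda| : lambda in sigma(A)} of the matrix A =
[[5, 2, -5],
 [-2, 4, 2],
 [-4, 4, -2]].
r(A) ≈ 7.3171

The eigenvalues of A are the roots of its characteristic polynomial. With M = A (coefficients from the trace, the sum of principal 2x2 minors, and det A):
  p(λ) = det(λ I - M) = λ^3 - 7λ^2 - 22λ + 144.
No integer candidate from the rational root theorem (±divisors of 144) is a root, so the roots are irrational. The cubic discriminant is Δ = 103172 > 0, so there are three distinct real roots. p(-5) = -46 and p(-4) = 56 have opposite signs, so a root lies in (-5, -4); Newton's method refines it to λ ≈ -4.5976. p(4) = 8 and p(5) = -16 have opposite signs, so a root lies in (4, 5); Newton's method refines it to λ ≈ 4.2805. p(7) = -10 and p(8) = 32 have opposite signs, so a root lies in (7, 8); Newton's method refines it to λ ≈ 7.3171. Check (Vieta): the three roots sum to 7, matching tr M = 7.
Thus the eigenvalues (to 4 decimals) are -4.5976 (modulus 4.5976); 4.2805 (modulus 4.2805); 7.3171 (modulus 7.3171). The spectral radius is the largest modulus: r(A) ≈ 7.3171. (Cross-check: r(A) ≤ ||A||_2 ≈ 7.884; equality holds whenever A is normal, though it can also hold for some non-normal A.)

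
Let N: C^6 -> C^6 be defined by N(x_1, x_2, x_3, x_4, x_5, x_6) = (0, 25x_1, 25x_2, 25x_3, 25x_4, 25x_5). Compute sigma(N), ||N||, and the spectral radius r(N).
sigma(N) = {0}; ||N|| = 25; r(N) = 0. (N is nilpotent with N^6 = 0.)

On C^6, N is a strictly lower-triangular matrix with 25 on the subdiagonal and zeros elsewhere, so its characteristic polynomial is lambda^6 and every eigenvalue is 0: sigma(N) = {0}. For the operator norm, N e_i = 25e_{i+1} for i = 1, ..., 5 and N e_6 = 0, so the singular values of N are 25 (with multiplicity 5) and 0; hence ||N|| = 25. The spectral radius r(N) = max|lambda| = 0. Note ||N|| > r(N) — characteristic of non-normal nilpotent operators. Indeed N^6 = 0.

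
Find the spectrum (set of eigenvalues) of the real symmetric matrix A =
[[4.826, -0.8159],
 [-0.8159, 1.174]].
sigma(A) ≈ {1, 5}

A is real symmetric, so its spectrum consists of real eigenvalues. Expanding the characteristic polynomial of the displayed matrix gives
  det(λ I - A) = p(λ) = λ^2 + (-6)λ + (5).
Solving p(λ) = 0 yields eigenvalues ≈ 1, 5. (A is shown rounded to 4 decimals, so these recover the underlying integer eigenvalues to within that precision.)
Verification: the trace of A = 6 equals the sum of eigenvalues 6, and det(A) ≈ 5.0000 matches the eigenvalue product 5.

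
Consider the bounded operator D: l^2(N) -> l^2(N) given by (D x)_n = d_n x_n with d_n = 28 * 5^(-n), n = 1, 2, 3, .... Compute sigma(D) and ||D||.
sigma(D) = {28 * 5^(-n) : n ≥ 1} ∪ {0}; ||D|| = 28/5

A bounded diagonal operator on l^2 with diagonal entries d_n has spectrum equal to the closure of {d_n : n ≥ 1}: every d_n is an eigenvalue (with eigenvector e_n), so {d_n} ⊂ sigma(D); the spectrum is closed, so its closure is too; and for lambda not in the closure, (D - lambda I) has bounded inverse (the diagonal entries 1/(d_n - lambda) are bounded). For our sequence d_n = 28 * 5^(-n), n = 1, 2, 3, ...:
  - {d_n} = {28 * 5^(-n) : n ≥ 1}; the only limit point is 0
  - closure = {28 * 5^(-n) : n ≥ 1} ∪ {0}
For the norm: a diagonal operator has ||D|| = sup_n |d_n|. Here d_n = 28 * 5^(-n) is positive and decreasing, so sup_n |d_n| = d_1 = 28/5. So ||D|| = 28/5.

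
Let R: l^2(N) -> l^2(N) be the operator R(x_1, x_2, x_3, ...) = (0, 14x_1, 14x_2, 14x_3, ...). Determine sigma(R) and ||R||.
sigma(R) = closed disk {z in C : |z| ≤ 14}; ||R|| = 14

Note R = 14·U where U is the unit right shift (U x)_k = x_{k-1} (with x_0 := 0); so ||R|| = 14||U|| and sigma(R) = 14·sigma(U). ||R x||^2 = sum_{k≥1} |14x_k|^2 = 196||x||^2, so ||R|| = 14 and sigma(R) ⊂ {|z| ≤ 14}. For any |lambda| < 14, the equation (R - lambda I) x = 0 forces x_1 = 0, then 14x_k = lambda x_{k+1} ⇒ x = 0, so R has no eigenvalues. But (R - lambda I) is not surjective for |lambda| < 14: solving (R - lambda I) x = e_1 would require x_n proportional to (lambda/14)^(-n), which is not in l^2. So every |lambda| < 14 lies in the residual spectrum. The boundary |lambda| = 14 is in the approximate point spectrum (the spectrum is closed). Hence sigma(R) is the closed disk of radius 14.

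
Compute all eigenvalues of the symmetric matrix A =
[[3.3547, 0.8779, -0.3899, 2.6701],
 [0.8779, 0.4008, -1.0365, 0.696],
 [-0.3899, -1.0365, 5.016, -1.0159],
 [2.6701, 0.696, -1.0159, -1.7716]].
sigma(A) ≈ {-3, 0, 4, 6}

A is real symmetric, so its spectrum consists of real eigenvalues. Expanding the characteristic polynomial of the displayed matrix gives
  det(λ I - A) = p(λ) = λ^4 + (-7)λ^3 + (-6)λ^2 + (72)λ + (0.002).
Solving p(λ) = 0 yields eigenvalues ≈ -3, 0, 4, 6. (A is shown rounded to 4 decimals, so these recover the underlying integer eigenvalues to within that precision.)
Verification: the trace of A = 7 equals the sum of eigenvalues 7, and det(A) ≈ 0.0020 matches the eigenvalue product 0.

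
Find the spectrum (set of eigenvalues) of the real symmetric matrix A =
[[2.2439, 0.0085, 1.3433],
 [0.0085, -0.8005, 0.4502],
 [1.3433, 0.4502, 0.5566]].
sigma(A) ≈ {-1, 0, 3}

A is real symmetric, so its spectrum consists of real eigenvalues. Expanding the characteristic polynomial of the displayed matrix gives
  det(λ I - A) = p(λ) = λ^3 + (-2)λ^2 + (-3)λ + (0).
Solving p(λ) = 0 yields eigenvalues ≈ -1, 0, 3. (A is shown rounded to 4 decimals, so these recover the underlying integer eigenvalues to within that precision.)
Verification: the trace of A = 2 equals the sum of eigenvalues 2, and det(A) ≈ 0.0001 matches the eigenvalue product 0.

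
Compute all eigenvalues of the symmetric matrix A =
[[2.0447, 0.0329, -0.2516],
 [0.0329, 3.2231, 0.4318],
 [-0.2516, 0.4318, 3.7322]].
sigma(A) ≈ {2, 3, 4}

A is real symmetric, so its spectrum consists of real eigenvalues. Expanding the characteristic polynomial of the displayed matrix gives
  det(λ I - A) = p(λ) = λ^3 + (-9)λ^2 + (26)λ + (-24).
Solving p(λ) = 0 yields eigenvalues ≈ 2, 3, 4. (A is shown rounded to 4 decimals, so these recover the underlying integer eigenvalues to within that precision.)
Verification: the trace of A = 9 equals the sum of eigenvalues 9, and det(A) ≈ 23.9998 matches the eigenvalue product 24.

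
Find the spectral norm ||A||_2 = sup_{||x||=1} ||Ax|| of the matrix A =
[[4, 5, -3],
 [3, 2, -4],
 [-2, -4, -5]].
||A||_2 ≈ 8.7576 (= sqrt(largest eigenvalue of A^T A))

||A||_2 = sigma_max(A) = sqrt(lambda_max(A^T A)). Form the symmetric matrix M = A^T A =
[[29, 34, -14],
 [34, 45, -3],
 [-14, -3, 50]].
Its characteristic polynomial (trace, sum of principal 2x2 minors, determinant of M give the coefficients) is
  p(λ) = det(λ I - M) = λ^3 - 124λ^2 + 3644λ - 1225.
No integer candidate from the rational root theorem (±divisors of 1225) is a root, so the roots are irrational. The cubic discriminant is Δ = 11203439125 > 0, so there are three distinct real roots. p(0) = -1225 and p(1) = 2296 have opposite signs, so a root lies in (0, 1); Newton's method refines it to λ ≈ 0.3401. p(46) = 1351 and p(47) = -50 have opposite signs, so a root lies in (46, 47); Newton's method refines it to λ ≈ 46.9639. p(76) = -1529 and p(77) = 700 have opposite signs, so a root lies in (76, 77); Newton's method refines it to λ ≈ 76.696. Check (Vieta): the three roots sum to 124, matching tr M = 124.
So the eigenvalues of A^T A are ≈ 0.3401, 46.9639, 76.696 (all ≥ 0, as they must be for A^T A). The largest is λ_max ≈ 76.696, hence ||A||_2 = sqrt(λ_max) ≈ 8.7576.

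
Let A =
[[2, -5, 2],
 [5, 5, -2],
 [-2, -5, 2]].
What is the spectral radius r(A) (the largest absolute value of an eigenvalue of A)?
r(A) = sqrt(43) ≈ 6.5574

The eigenvalues of A are the roots of its characteristic polynomial. With M = A (coefficients from the trace, the sum of principal 2x2 minors, and det A):
  p(λ) = det(λ I - M) = λ^3 - 9λ^2 + 43λ.
The constant term is 0, so λ = 0 is a root. Dividing out λ leaves p(λ) = λ(λ^2 - 9λ + 43). For λ^2 - 9λ + 43 the discriminant is -91. It is negative, so the roots are the complex-conjugate pair λ = 9/2 ± (sqrt(91)/2) i ≈ 4.5 ± 4.7697i. For a conjugate pair the product of the roots equals the constant term, so |λ|^2 = 43 and |λ| = sqrt(43) ≈ 6.5574.
Thus the eigenvalues (to 4 decimals) are 4.5 ± 4.7697i (modulus 6.5574); 0 (modulus 0). The spectral radius is the largest modulus: r(A) = sqrt(43) ≈ 6.5574. (Cross-check: r(A) ≤ ||A||_2 ≈ 9.9061; equality holds whenever A is normal, though it can also hold for some non-normal A.)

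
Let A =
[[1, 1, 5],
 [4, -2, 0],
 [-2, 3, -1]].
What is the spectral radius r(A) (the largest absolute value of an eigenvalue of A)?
r(A) ≈ 4.1643

The eigenvalues of A are the roots of its characteristic polynomial. With M = A (coefficients from the trace, the sum of principal 2x2 minors, and det A):
  p(λ) = det(λ I - M) = λ^3 + 2λ^2 + 5λ - 46.
No integer candidate from the rational root theorem (±divisors of 46) is a root, so the roots are irrational. The cubic discriminant is Δ = -64340 < 0, so there is one real root and a complex-conjugate pair. p(2) = -20 and p(3) = 14 have opposite signs, so a root lies in (2, 3); Newton's method refines it to λ ≈ 2.6526. Dividing out (λ - (2.6526)) leaves approximately λ^2 + 4.6526λ + 17.3415. For λ^2 + 4.6526λ + 17.3415 the discriminant is -47.7192. It is negative, so the remaining roots are the complex-conjugate pair λ ≈ -2.3263 ± 3.454i. Their product equals the constant term, so |λ|^2 ≈ 17.3415 and |λ| ≈ 4.1643.
Thus the eigenvalues (to 4 decimals) are 2.6526 (modulus 2.6526); -2.3263 ± 3.454i (modulus 4.1643). The spectral radius is the largest modulus: r(A) ≈ 4.1643. (Cross-check: r(A) ≤ ||A||_2 ≈ 5.8134; equality holds whenever A is normal, though it can also hold for some non-normal A.)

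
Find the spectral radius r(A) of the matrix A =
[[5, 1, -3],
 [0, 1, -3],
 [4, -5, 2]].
r(A) ≈ 5.777

The eigenvalues of A are the roots of its characteristic polynomial. With M = A (coefficients from the trace, the sum of principal 2x2 minors, and det A):
  p(λ) = det(λ I - M) = λ^3 - 8λ^2 + 14λ + 65.
No integer candidate from the rational root theorem (±divisors of 65) is a root, so the roots are irrational. The cubic discriminant is Δ = -110427 < 0, so there is one real root and a complex-conjugate pair. p(-2) = -3 and p(-1) = 42 have opposite signs, so a root lies in (-2, -1); Newton's method refines it to λ ≈ -1.9476. Dividing out (λ - (-1.9476)) leaves approximately λ^2 - 9.9476λ + 33.3741. For λ^2 - 9.9476λ + 33.3741 the discriminant is -34.5415. It is negative, so the remaining roots are the complex-conjugate pair λ ≈ 4.9738 ± 2.9386i. Their product equals the constant term, so |λ|^2 ≈ 33.3741 and |λ| ≈ 5.777.
Thus the eigenvalues (to 4 decimals) are -1.9476 (modulus 1.9476); 4.9738 ± 2.9386i (modulus 5.777). The spectral radius is the largest modulus: r(A) ≈ 5.777. (Cross-check: r(A) ≤ ||A||_2 ≈ 7.1354; equality holds whenever A is normal, though it can also hold for some non-normal A.)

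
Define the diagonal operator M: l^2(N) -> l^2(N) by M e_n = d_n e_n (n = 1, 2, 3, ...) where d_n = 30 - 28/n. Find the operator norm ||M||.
||M|| = 30

For a diagonal operator on l^2 with entries d_n, ||M|| = sup_n |d_n|. Here d_1 = 2, d_2 = 16, ..., and d_n = 30 - 28/n increases monotonically toward 30. All terms lie in [2, 30), so |d_n| = d_n and the supremum is the limit 30, which is not attained by any individual d_n. Hence ||M|| = 30.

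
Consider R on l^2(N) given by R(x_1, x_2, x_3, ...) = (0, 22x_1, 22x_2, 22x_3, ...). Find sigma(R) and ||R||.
sigma(R) = closed disk {z in C : |z| ≤ 22}; ||R|| = 22

Note R = 22·U where U is the unit right shift (U x)_k = x_{k-1} (with x_0 := 0); so ||R|| = 22||U|| and sigma(R) = 22·sigma(U). ||R x||^2 = sum_{k≥1} |22x_k|^2 = 484||x||^2, so ||R|| = 22 and sigma(R) ⊂ {|z| ≤ 22}. For any |lambda| < 22, the equation (R - lambda I) x = 0 forces x_1 = 0, then 22x_k = lambda x_{k+1} ⇒ x = 0, so R has no eigenvalues. But (R - lambda I) is not surjective for |lambda| < 22: solving (R - lambda I) x = e_1 would require x_n proportional to (lambda/22)^(-n), which is not in l^2. So every |lambda| < 22 lies in the residual spectrum. The boundary |lambda| = 22 is in the approximate point spectrum (the spectrum is closed). Hence sigma(R) is the closed disk of radius 22.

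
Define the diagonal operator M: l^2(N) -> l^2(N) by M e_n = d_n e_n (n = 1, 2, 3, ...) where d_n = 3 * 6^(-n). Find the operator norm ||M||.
||M|| = 1/2 (attained at n = 1)

For M diagonal, ||M|| = sup_n |d_n|. The sequence d_n = 3 * 6^(-n) is positive and strictly decreasing (ratio 6^(-1) < 1), so the supremum is d_1 = 3/6 = 1/2. Hence ||M|| = 1/2.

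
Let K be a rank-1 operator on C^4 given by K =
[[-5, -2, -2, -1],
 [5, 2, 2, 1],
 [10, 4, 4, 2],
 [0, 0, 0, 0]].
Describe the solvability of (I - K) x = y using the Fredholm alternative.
(I - K) is singular (det(I - K) = 0, i.e. 1 ∈ sigma(K)). (I - K) x = y is solvable iff y ⊥ ker((I - K)^*) = span{(-5, -2, -2, -1)}, i.e. iff -5y_1 - 2y_2 - 2y_3 - y_4 = 0. When solvable, the solutions are x = y + c·(1, -1, -2, 0), c arbitrary (ker(I - K) = span{(1, -1, -2, 0)}, dimension 1).

K has rank 1, so it is an outer product K = u v^T: every row of K is a multiple of one row vector. Reading off the entries, u = (1, -1, -2, 0) and v = (-5, -2, -2, -1) (row i of K equals u_i·v^T). A rank-one matrix u v^T satisfies K u = u (v·u) and kills the (3)-dimensional subspace v^⊥, so its characteristic polynomial is lambda^3 (lambda - v·u) with v·u = tr K = 1. Hence the eigenvalues of I - K are 1 (multiplicity 3) and 1 - (1) = 0, so det(I - K) = 0. (Direct check: I - K =
[[6, 2, 2, 1],
 [-5, -1, -2, -1],
 [-10, -4, -3, -2],
 [0, 0, 0, 1]]
has determinant 0.) So 1 is an eigenvalue of K and (I - K) is not invertible. The finite-dimensional Fredholm alternative says: either (I - K) is invertible, or ker(I - K) ≠ {0} and then range(I - K) = ker((I - K)^*)^⊥, with dim ker(I - K) = dim ker((I - K)^*). We are in the second case, so we need both kernels. Kernel of I - K: (I - K) u = u - u (v·u) = u - u = 0, so ker(I - K) = span{u} = span{(1, -1, -2, 0)} (it is exactly 1-dimensional because rank(I - K) = 3). Kernel of the adjoint: K is real, so (I - K)^* = I - K^T = I - v u^T, and (I - v u^T) v = v - v (u·v) = 0; hence ker((I - K)^*) = span{v} = span{(-5, -2, -2, -1)}. Therefore (I - K) x = y is solvable iff <y, v> = 0, i.e. iff -5y_1 - 2y_2 - 2y_3 - y_4 = 0. When this holds, K y = u (v·y) = 0, so (I - K) y = y and x = y is a particular solution; the full solution set is the line x = y + c·u = y + c·(1, -1, -2, 0), c ∈ C.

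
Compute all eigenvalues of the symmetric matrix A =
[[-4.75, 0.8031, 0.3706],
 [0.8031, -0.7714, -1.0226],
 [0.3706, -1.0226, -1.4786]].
sigma(A) ≈ {-5, -2, 0}

A is real symmetric, so its spectrum consists of real eigenvalues. Expanding the characteristic polynomial of the displayed matrix gives
  det(λ I - A) = p(λ) = λ^3 + (7)λ^2 + (10)λ + (0).
Solving p(λ) = 0 yields eigenvalues ≈ -5, -2, 0. (A is shown rounded to 4 decimals, so these recover the underlying integer eigenvalues to within that precision.)
Verification: the trace of A = -7 equals the sum of eigenvalues -7, and det(A) ≈ 0.0002 matches the eigenvalue product 0.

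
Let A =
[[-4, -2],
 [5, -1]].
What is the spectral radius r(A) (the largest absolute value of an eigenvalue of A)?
r(A) = sqrt(14) ≈ 3.7417

The eigenvalues of A are the roots of its characteristic polynomial. With M = A (coefficients from the trace and determinant):
  p(λ) = det(λ I - M) = λ^2 + 5λ + 14.
For λ^2 + 5λ + 14 the discriminant is -31. It is negative, so the roots are the complex-conjugate pair λ = -5/2 ± (sqrt(31)/2) i ≈ -2.5 ± 2.7839i. For a conjugate pair the product of the roots equals the constant term, so |λ|^2 = 14 and |λ| = sqrt(14) ≈ 3.7417.
Thus the eigenvalues (to 4 decimals) are -2.5 ± 2.7839i (modulus 3.7417). The spectral radius is the largest modulus: r(A) = sqrt(14) ≈ 3.7417. (Cross-check: r(A) ≤ ||A||_2 ≈ 6.4225; equality holds whenever A is normal, though it can also hold for some non-normal A.)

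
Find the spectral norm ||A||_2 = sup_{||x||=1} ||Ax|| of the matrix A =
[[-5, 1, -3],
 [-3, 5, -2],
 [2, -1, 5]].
||A||_2 ≈ 9.1241 (= sqrt(largest eigenvalue of A^T A))

||A||_2 = sigma_max(A) = sqrt(lambda_max(A^T A)). Form the symmetric matrix M = A^T A =
[[38, -22, 31],
 [-22, 27, -18],
 [31, -18, 38]].
Its characteristic polynomial (trace, sum of principal 2x2 minors, determinant of M give the coefficients) is
  p(λ) = det(λ I - M) = λ^3 - 103λ^2 + 1727λ - 6889.
No integer candidate from the rational root theorem (±divisors of 6889) is a root, so the roots are irrational. The cubic discriminant is Δ = 1703379712 > 0, so there are three distinct real roots. p(6) = -19 and p(7) = 496 have opposite signs, so a root lies in (6, 7); Newton's method refines it to λ ≈ 6.0319. p(13) = 352 and p(14) = -155 have opposite signs, so a root lies in (13, 14); Newton's method refines it to λ ≈ 13.7191. p(83) = -1328 and p(84) = 4115 have opposite signs, so a root lies in (83, 84); Newton's method refines it to λ ≈ 83.249. Check (Vieta): the three roots sum to 103, matching tr M = 103.
So the eigenvalues of A^T A are ≈ 6.0319, 13.7191, 83.249 (all ≥ 0, as they must be for A^T A). The largest is λ_max ≈ 83.249, hence ||A||_2 = sqrt(λ_max) ≈ 9.1241.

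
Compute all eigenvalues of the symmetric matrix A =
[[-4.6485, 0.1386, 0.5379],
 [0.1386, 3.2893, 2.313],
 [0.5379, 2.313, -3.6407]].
sigma(A) ≈ {-5, -4, 4}

A is real symmetric, so its spectrum consists of real eigenvalues. Expanding the characteristic polynomial of the displayed matrix gives
  det(λ I - A) = p(λ) = λ^3 + (5)λ^2 + (-16)λ + (-80).
Solving p(λ) = 0 yields eigenvalues ≈ -5, -4, 4. (A is shown rounded to 4 decimals, so these recover the underlying integer eigenvalues to within that precision.)
Verification: the trace of A = -5 equals the sum of eigenvalues -5, and det(A) ≈ 79.9999 matches the eigenvalue product 80.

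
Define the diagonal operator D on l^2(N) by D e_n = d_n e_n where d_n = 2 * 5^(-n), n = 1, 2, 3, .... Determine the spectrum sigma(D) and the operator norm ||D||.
sigma(D) = {2 * 5^(-n) : n ≥ 1} ∪ {0}; ||D|| = 2/5

A bounded diagonal operator on l^2 with diagonal entries d_n has spectrum equal to the closure of {d_n : n ≥ 1}: every d_n is an eigenvalue (with eigenvector e_n), so {d_n} ⊂ sigma(D); the spectrum is closed, so its closure is too; and for lambda not in the closure, (D - lambda I) has bounded inverse (the diagonal entries 1/(d_n - lambda) are bounded). For our sequence d_n = 2 * 5^(-n), n = 1, 2, 3, ...:
  - {d_n} = {2 * 5^(-n) : n ≥ 1}; the only limit point is 0
  - closure = {2 * 5^(-n) : n ≥ 1} ∪ {0}
For the norm: a diagonal operator has ||D|| = sup_n |d_n|. Here d_n = 2 * 5^(-n) is positive and decreasing, so sup_n |d_n| = d_1 = 2/5. So ||D|| = 2/5.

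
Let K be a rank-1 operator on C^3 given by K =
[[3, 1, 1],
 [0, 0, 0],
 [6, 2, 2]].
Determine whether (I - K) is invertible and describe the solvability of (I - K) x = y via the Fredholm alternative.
(I - K) is invertible (det(I - K) = -4 ≠ 0), so for every y in C^3 the equation (I - K) x = y has a unique solution.

K has rank 1, so it is an outer product K = u v^T: every row of K is a multiple of one row vector. Reading off the entries, u = (-1, 0, -2) and v = (-3, -1, -1) (row i of K equals u_i·v^T). A rank-one matrix u v^T satisfies K u = u (v·u) and kills the (2)-dimensional subspace v^⊥, so its characteristic polynomial is lambda^2 (lambda - v·u) with v·u = tr K = 5. Hence the eigenvalues of I - K are 1 (multiplicity 2) and 1 - (5) = -4, so det(I - K) = -4. (Direct check: I - K =
[[-2, -1, -1],
 [0, 1, 0],
 [-6, -2, -1]]
has determinant -4.) The finite-dimensional Fredholm alternative says: either (I - K) is invertible, or ker(I - K) ≠ {0} and then range(I - K) = ker((I - K)^*)^⊥, with dim ker(I - K) = dim ker((I - K)^*). Since det(I - K) ≠ 0, 1 is not an eigenvalue of K and ker(I - K) = {0}, so we are in the first case: for every y there is a unique x = (I - K)^(-1) y. Explicitly, by the Sherman–Morrison formula, (I - u v^T)^(-1) = I + u v^T/(1 - v·u), i.e. (I - K)^(-1) = I + K/(-4).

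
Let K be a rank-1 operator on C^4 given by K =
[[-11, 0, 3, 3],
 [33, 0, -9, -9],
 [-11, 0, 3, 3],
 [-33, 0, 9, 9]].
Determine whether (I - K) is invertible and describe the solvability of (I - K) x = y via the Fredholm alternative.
(I - K) is singular (det(I - K) = 0, i.e. 1 ∈ sigma(K)). (I - K) x = y is solvable iff y ⊥ ker((I - K)^*) = span{(-11, 0, 3, 3)}, i.e. iff -11y_1 + 3y_3 + 3y_4 = 0. When solvable, the solutions are x = y + c·(1, -3, 1, 3), c arbitrary (ker(I - K) = span{(1, -3, 1, 3)}, dimension 1).

K has rank 1, so it is an outer product K = u v^T: every row of K is a multiple of one row vector. Reading off the entries, u = (1, -3, 1, 3) and v = (-11, 0, 3, 3) (row i of K equals u_i·v^T). A rank-one matrix u v^T satisfies K u = u (v·u) and kills the (3)-dimensional subspace v^⊥, so its characteristic polynomial is lambda^3 (lambda - v·u) with v·u = tr K = 1. Hence the eigenvalues of I - K are 1 (multiplicity 3) and 1 - (1) = 0, so det(I - K) = 0. (Direct check: I - K =
[[12, 0, -3, -3],
 [-33, 1, 9, 9],
 [11, 0, -2, -3],
 [33, 0, -9, -8]]
has determinant 0.) So 1 is an eigenvalue of K and (I - K) is not invertible. The finite-dimensional Fredholm alternative says: either (I - K) is invertible, or ker(I - K) ≠ {0} and then range(I - K) = ker((I - K)^*)^⊥, with dim ker(I - K) = dim ker((I - K)^*). We are in the second case, so we need both kernels. Kernel of I - K: (I - K) u = u - u (v·u) = u - u = 0, so ker(I - K) = span{u} = span{(1, -3, 1, 3)} (it is exactly 1-dimensional because rank(I - K) = 3). Kernel of the adjoint: K is real, so (I - K)^* = I - K^T = I - v u^T, and (I - v u^T) v = v - v (u·v) = 0; hence ker((I - K)^*) = span{v} = span{(-11, 0, 3, 3)}. Therefore (I - K) x = y is solvable iff <y, v> = 0, i.e. iff -11y_1 + 3y_3 + 3y_4 = 0. When this holds, K y = u (v·y) = 0, so (I - K) y = y and x = y is a particular solution; the full solution set is the line x = y + c·u = y + c·(1, -3, 1, 3), c ∈ C.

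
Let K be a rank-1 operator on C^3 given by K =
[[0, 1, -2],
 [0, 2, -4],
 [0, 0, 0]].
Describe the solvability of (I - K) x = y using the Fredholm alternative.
(I - K) is invertible (det(I - K) = -1 ≠ 0), so for every y in C^3 the equation (I - K) x = y has a unique solution.

K has rank 1, so it is an outer product K = u v^T: every row of K is a multiple of one row vector. Reading off the entries, u = (-1, -2, 0) and v = (0, -1, 2) (row i of K equals u_i·v^T). A rank-one matrix u v^T satisfies K u = u (v·u) and kills the (2)-dimensional subspace v^⊥, so its characteristic polynomial is lambda^2 (lambda - v·u) with v·u = tr K = 2. Hence the eigenvalues of I - K are 1 (multiplicity 2) and 1 - (2) = -1, so det(I - K) = -1. (Direct check: I - K =
[[1, -1, 2],
 [0, -1, 4],
 [0, 0, 1]]
has determinant -1.) The finite-dimensional Fredholm alternative says: either (I - K) is invertible, or ker(I - K) ≠ {0} and then range(I - K) = ker((I - K)^*)^⊥, with dim ker(I - K) = dim ker((I - K)^*). Since det(I - K) ≠ 0, 1 is not an eigenvalue of K and ker(I - K) = {0}, so we are in the first case: for every y there is a unique x = (I - K)^(-1) y. Explicitly, by the Sherman–Morrison formula, (I - u v^T)^(-1) = I + u v^T/(1 - v·u), i.e. (I - K)^(-1) = I - K.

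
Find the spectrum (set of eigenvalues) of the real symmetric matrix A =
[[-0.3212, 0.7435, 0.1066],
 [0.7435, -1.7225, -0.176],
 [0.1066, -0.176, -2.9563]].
sigma(A) ≈ {-3, -2, 0}

A is real symmetric, so its spectrum consists of real eigenvalues. Expanding the characteristic polynomial of the displayed matrix gives
  det(λ I - A) = p(λ) = λ^3 + (5)λ^2 + (6)λ + (0).
Solving p(λ) = 0 yields eigenvalues ≈ -3, -2, 0. (A is shown rounded to 4 decimals, so these recover the underlying integer eigenvalues to within that precision.)
Verification: the trace of A = -5 equals the sum of eigenvalues -5, and det(A) ≈ 0.0002 matches the eigenvalue product 0.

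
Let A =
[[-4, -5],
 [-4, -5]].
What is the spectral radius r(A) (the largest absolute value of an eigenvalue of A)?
r(A) = 9

The eigenvalues of A are the roots of its characteristic polynomial. With M = A (coefficients from the trace and determinant):
  p(λ) = det(λ I - M) = λ^2 + 9λ.
For λ^2 + 9λ the discriminant is 81. It is a perfect square (9^2), so the roots are rational: λ = (-9 ± 9)/2 = 0, -9.
Thus the eigenvalues (to 4 decimals) are 0 (modulus 0); -9 (modulus 9). The spectral radius is the largest modulus: r(A) = 9. (Cross-check: r(A) ≤ ||A||_2 ≈ 9.0554; equality holds whenever A is normal, though it can also hold for some non-normal A.)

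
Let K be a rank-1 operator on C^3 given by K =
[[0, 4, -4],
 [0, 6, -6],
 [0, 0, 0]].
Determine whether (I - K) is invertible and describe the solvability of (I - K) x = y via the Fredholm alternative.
(I - K) is invertible (det(I - K) = -5 ≠ 0), so for every y in C^3 the equation (I - K) x = y has a unique solution.

K has rank 1, so it is an outer product K = u v^T: every row of K is a multiple of one row vector. Reading off the entries, u = (-2, -3, 0) and v = (0, -2, 2) (row i of K equals u_i·v^T). A rank-one matrix u v^T satisfies K u = u (v·u) and kills the (2)-dimensional subspace v^⊥, so its characteristic polynomial is lambda^2 (lambda - v·u) with v·u = tr K = 6. Hence the eigenvalues of I - K are 1 (multiplicity 2) and 1 - (6) = -5, so det(I - K) = -5. (Direct check: I - K =
[[1, -4, 4],
 [0, -5, 6],
 [0, 0, 1]]
has determinant -5.) The finite-dimensional Fredholm alternative says: either (I - K) is invertible, or ker(I - K) ≠ {0} and then range(I - K) = ker((I - K)^*)^⊥, with dim ker(I - K) = dim ker((I - K)^*). Since det(I - K) ≠ 0, 1 is not an eigenvalue of K and ker(I - K) = {0}, so we are in the first case: for every y there is a unique x = (I - K)^(-1) y. Explicitly, by the Sherman–Morrison formula, (I - u v^T)^(-1) = I + u v^T/(1 - v·u), i.e. (I - K)^(-1) = I + K/(-5).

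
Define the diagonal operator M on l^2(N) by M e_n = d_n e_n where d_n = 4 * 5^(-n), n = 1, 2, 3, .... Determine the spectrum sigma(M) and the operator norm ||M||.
sigma(M) = {4 * 5^(-n) : n ≥ 1} ∪ {0}; ||M|| = 4/5

A bounded diagonal operator on l^2 with diagonal entries d_n has spectrum equal to the closure of {d_n : n ≥ 1}: every d_n is an eigenvalue (with eigenvector e_n), so {d_n} ⊂ sigma(M); the spectrum is closed, so its closure is too; and for lambda not in the closure, (M - lambda I) has bounded inverse (the diagonal entries 1/(d_n - lambda) are bounded). For our sequence d_n = 4 * 5^(-n), n = 1, 2, 3, ...:
  - {d_n} = {4 * 5^(-n) : n ≥ 1}; the only limit point is 0
  - closure = {4 * 5^(-n) : n ≥ 1} ∪ {0}
For the norm: a diagonal operator has ||M|| = sup_n |d_n|. Here d_n = 4 * 5^(-n) is positive and decreasing, so sup_n |d_n| = d_1 = 4/5. So ||M|| = 4/5.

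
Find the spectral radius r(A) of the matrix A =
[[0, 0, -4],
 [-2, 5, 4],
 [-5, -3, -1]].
r(A) ≈ 5.1803

The eigenvalues of A are the roots of its characteristic polynomial. With M = A (coefficients from the trace, the sum of principal 2x2 minors, and det A):
  p(λ) = det(λ I - M) = λ^3 - 4λ^2 - 13λ + 124.
No integer candidate from the rational root theorem (±divisors of 124) is a root, so the roots are irrational. The cubic discriminant is Δ = -255852 < 0, so there is one real root and a complex-conjugate pair. p(-5) = -36 and p(-4) = 48 have opposite signs, so a root lies in (-5, -4); Newton's method refines it to λ ≈ -4.6208. Dividing out (λ - (-4.6208)) leaves approximately λ^2 - 8.6208λ + 26.8351. For λ^2 - 8.6208λ + 26.8351 the discriminant is -33.0221. It is negative, so the remaining roots are the complex-conjugate pair λ ≈ 4.3104 ± 2.8732i. Their product equals the constant term, so |λ|^2 ≈ 26.8351 and |λ| ≈ 5.1803.
Thus the eigenvalues (to 4 decimals) are -4.6208 (modulus 4.6208); 4.3104 ± 2.8732i (modulus 5.1803). The spectral radius is the largest modulus: r(A) ≈ 5.1803. (Cross-check: r(A) ≤ ||A||_2 ≈ 7.5224; equality holds whenever A is normal, though it can also hold for some non-normal A.)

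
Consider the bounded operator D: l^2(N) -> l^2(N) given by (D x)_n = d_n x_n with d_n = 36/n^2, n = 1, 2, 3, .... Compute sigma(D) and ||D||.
sigma(D) = {36/n^2 : n ≥ 1} ∪ {0}; ||D|| = 36

A bounded diagonal operator on l^2 with diagonal entries d_n has spectrum equal to the closure of {d_n : n ≥ 1}: every d_n is an eigenvalue (with eigenvector e_n), so {d_n} ⊂ sigma(D); the spectrum is closed, so its closure is too; and for lambda not in the closure, (D - lambda I) has bounded inverse (the diagonal entries 1/(d_n - lambda) are bounded). For our sequence d_n = 36/n^2, n = 1, 2, 3, ...:
  - {d_n} = {36/n^2 : n ≥ 1}; the only limit point is 0
  - closure = {36/n^2 : n ≥ 1} ∪ {0}
For the norm: a diagonal operator has ||D|| = sup_n |d_n|. Here d_n = 36/n^2 is positive and decreasing, so sup_n |d_n| = d_1 = 36. So ||D|| = 36.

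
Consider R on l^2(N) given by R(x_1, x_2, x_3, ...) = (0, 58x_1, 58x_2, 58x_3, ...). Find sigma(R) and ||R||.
sigma(R) = closed disk {z in C : |z| ≤ 58}; ||R|| = 58

Note R = 58·U where U is the unit right shift (U x)_k = x_{k-1} (with x_0 := 0); so ||R|| = 58||U|| and sigma(R) = 58·sigma(U). ||R x||^2 = sum_{k≥1} |58x_k|^2 = 3364||x||^2, so ||R|| = 58 and sigma(R) ⊂ {|z| ≤ 58}. For any |lambda| < 58, the equation (R - lambda I) x = 0 forces x_1 = 0, then 58x_k = lambda x_{k+1} ⇒ x = 0, so R has no eigenvalues. But (R - lambda I) is not surjective for |lambda| < 58: solving (R - lambda I) x = e_1 would require x_n proportional to (lambda/58)^(-n), which is not in l^2. So every |lambda| < 58 lies in the residual spectrum. The boundary |lambda| = 58 is in the approximate point spectrum (the spectrum is closed). Hence sigma(R) is the closed disk of radius 58.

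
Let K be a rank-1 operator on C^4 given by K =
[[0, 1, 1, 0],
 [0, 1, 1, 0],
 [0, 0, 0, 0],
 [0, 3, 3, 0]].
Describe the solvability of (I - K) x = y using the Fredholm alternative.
(I - K) is singular (det(I - K) = 0, i.e. 1 ∈ sigma(K)). (I - K) x = y is solvable iff y ⊥ ker((I - K)^*) = span{(0, 1, 1, 0)}, i.e. iff y_2 + y_3 = 0. When solvable, the solutions are x = y + c·(1, 1, 0, 3), c arbitrary (ker(I - K) = span{(1, 1, 0, 3)}, dimension 1).

K has rank 1, so it is an outer product K = u v^T: every row of K is a multiple of one row vector. Reading off the entries, u = (1, 1, 0, 3) and v = (0, 1, 1, 0) (row i of K equals u_i·v^T). A rank-one matrix u v^T satisfies K u = u (v·u) and kills the (3)-dimensional subspace v^⊥, so its characteristic polynomial is lambda^3 (lambda - v·u) with v·u = tr K = 1. Hence the eigenvalues of I - K are 1 (multiplicity 3) and 1 - (1) = 0, so det(I - K) = 0. (Direct check: I - K =
[[1, -1, -1, 0],
 [0, 0, -1, 0],
 [0, 0, 1, 0],
 [0, -3, -3, 1]]
has determinant 0.) So 1 is an eigenvalue of K and (I - K) is not invertible. The finite-dimensional Fredholm alternative says: either (I - K) is invertible, or ker(I - K) ≠ {0} and then range(I - K) = ker((I - K)^*)^⊥, with dim ker(I - K) = dim ker((I - K)^*). We are in the second case, so we need both kernels. Kernel of I - K: (I - K) u = u - u (v·u) = u - u = 0, so ker(I - K) = span{u} = span{(1, 1, 0, 3)} (it is exactly 1-dimensional because rank(I - K) = 3). Kernel of the adjoint: K is real, so (I - K)^* = I - K^T = I - v u^T, and (I - v u^T) v = v - v (u·v) = 0; hence ker((I - K)^*) = span{v} = span{(0, 1, 1, 0)}. Therefore (I - K) x = y is solvable iff <y, v> = 0, i.e. iff y_2 + y_3 = 0. When this holds, K y = u (v·y) = 0, so (I - K) y = y and x = y is a particular solution; the full solution set is the line x = y + c·u = y + c·(1, 1, 0, 3), c ∈ C.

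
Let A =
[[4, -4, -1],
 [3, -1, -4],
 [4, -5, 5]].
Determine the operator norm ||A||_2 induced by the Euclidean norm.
||A||_2 ≈ 9.2578 (= sqrt(largest eigenvalue of A^T A))

||A||_2 = sigma_max(A) = sqrt(lambda_max(A^T A)). Form the symmetric matrix M = A^T A =
[[41, -39, 4],
 [-39, 42, -17],
 [4, -17, 42]].
Its characteristic polynomial (trace, sum of principal 2x2 minors, determinant of M give the coefficients) is
  p(λ) = det(λ I - M) = λ^3 - 125λ^2 + 3382λ - 1225.
No integer candidate from the rational root theorem (±divisors of 1225) is a root, so the roots are irrational. The cubic discriminant is Δ = 23696134753 > 0, so there are three distinct real roots. p(0) = -1225 and p(1) = 2033 have opposite signs, so a root lies in (0, 1); Newton's method refines it to λ ≈ 0.3672. p(38) = 1663 and p(39) = -133 have opposite signs, so a root lies in (38, 39); Newton's method refines it to λ ≈ 38.9263. p(85) = -2755 and p(86) = 1183 have opposite signs, so a root lies in (85, 86); Newton's method refines it to λ ≈ 85.7065. Check (Vieta): the three roots sum to 125, matching tr M = 125.
So the eigenvalues of A^T A are ≈ 0.3672, 38.9263, 85.7065 (all ≥ 0, as they must be for A^T A). The largest is λ_max ≈ 85.7065, hence ||A||_2 = sqrt(λ_max) ≈ 9.2578.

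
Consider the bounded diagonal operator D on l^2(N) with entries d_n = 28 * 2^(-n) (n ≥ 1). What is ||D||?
||D|| = 14 (attained at n = 1)

For D diagonal, ||D|| = sup_n |d_n|. The sequence d_n = 28 * 2^(-n) is positive and strictly decreasing (ratio 2^(-1) < 1), so the supremum is d_1 = 28/2 = 14. Hence ||D|| = 14.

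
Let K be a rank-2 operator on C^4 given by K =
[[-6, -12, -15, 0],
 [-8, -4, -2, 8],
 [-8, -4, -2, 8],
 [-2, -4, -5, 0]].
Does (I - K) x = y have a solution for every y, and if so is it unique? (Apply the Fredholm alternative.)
(I - K) is invertible (det(I - K) = -95 ≠ 0), so for every y in C^4 the equation (I - K) x = y has a unique solution.

K has rank 2 and factors as K = U V^T = u1 v1^T + u2 v2^T with u1 = (3, -2, -2, 1), v1 = (1, -1, -2, -2), u2 = (-3, -2, -2, -1), v2 = (3, 3, 3, -2) (multiplying out reproduces the displayed K). The nonzero eigenvalues of U V^T coincide with those of the 2 x 2 matrix G = V^T U = [[v1·u1, v1·u2], [v2·u1, v2·u2]] = [[7, 5], [-5, -19]], and by the Sylvester determinant identity det(I_4 - U V^T) = det(I_2 - V^T U) = det([[-6, -5], [5, 20]]) = (-6)(20) - (-5)(5) = -95. (Direct check: I - K =
[[7, 12, 15, 0],
 [8, 5, 2, -8],
 [8, 4, 3, -8],
 [2, 4, 5, 1]]
has determinant -95.) The finite-dimensional Fredholm alternative says: either (I - K) is invertible, or ker(I - K) ≠ {0} and then range(I - K) = ker((I - K)^*)^⊥, with dim ker(I - K) = dim ker((I - K)^*). Since det(I - K) ≠ 0, 1 is not an eigenvalue of K and ker(I - K) = {0}, so we are in the first case: for every y there is a unique x = (I - K)^(-1) y. (Explicitly, by the Woodbury identity, (I - U V^T)^(-1) = I + U (I_2 - G)^(-1) V^T.)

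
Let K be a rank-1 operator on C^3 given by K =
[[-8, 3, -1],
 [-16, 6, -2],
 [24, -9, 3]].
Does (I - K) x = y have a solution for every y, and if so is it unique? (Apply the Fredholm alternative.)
(I - K) is singular (det(I - K) = 0, i.e. 1 ∈ sigma(K)). (I - K) x = y is solvable iff y ⊥ ker((I - K)^*) = span{(-8, 3, -1)}, i.e. iff -8y_1 + 3y_2 - y_3 = 0. When solvable, the solutions are x = y + c·(1, 2, -3), c arbitrary (ker(I - K) = span{(1, 2, -3)}, dimension 1).

K has rank 1, so it is an outer product K = u v^T: every row of K is a multiple of one row vector. Reading off the entries, u = (1, 2, -3) and v = (-8, 3, -1) (row i of K equals u_i·v^T). A rank-one matrix u v^T satisfies K u = u (v·u) and kills the (2)-dimensional subspace v^⊥, so its characteristic polynomial is lambda^2 (lambda - v·u) with v·u = tr K = 1. Hence the eigenvalues of I - K are 1 (multiplicity 2) and 1 - (1) = 0, so det(I - K) = 0. (Direct check: I - K =
[[9, -3, 1],
 [16, -5, 2],
 [-24, 9, -2]]
has determinant 0.) So 1 is an eigenvalue of K and (I - K) is not invertible. The finite-dimensional Fredholm alternative says: either (I - K) is invertible, or ker(I - K) ≠ {0} and then range(I - K) = ker((I - K)^*)^⊥, with dim ker(I - K) = dim ker((I - K)^*). We are in the second case, so we need both kernels. Kernel of I - K: (I - K) u = u - u (v·u) = u - u = 0, so ker(I - K) = span{u} = span{(1, 2, -3)} (it is exactly 1-dimensional because rank(I - K) = 2). Kernel of the adjoint: K is real, so (I - K)^* = I - K^T = I - v u^T, and (I - v u^T) v = v - v (u·v) = 0; hence ker((I - K)^*) = span{v} = span{(-8, 3, -1)}. Therefore (I - K) x = y is solvable iff <y, v> = 0, i.e. iff -8y_1 + 3y_2 - y_3 = 0. When this holds, K y = u (v·y) = 0, so (I - K) y = y and x = y is a particular solution; the full solution set is the line x = y + c·u = y + c·(1, 2, -3), c ∈ C.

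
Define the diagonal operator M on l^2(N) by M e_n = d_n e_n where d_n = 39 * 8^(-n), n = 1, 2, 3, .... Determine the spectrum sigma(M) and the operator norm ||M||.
sigma(M) = {39 * 8^(-n) : n ≥ 1} ∪ {0}; ||M|| = 39/8

A bounded diagonal operator on l^2 with diagonal entries d_n has spectrum equal to the closure of {d_n : n ≥ 1}: every d_n is an eigenvalue (with eigenvector e_n), so {d_n} ⊂ sigma(M); the spectrum is closed, so its closure is too; and for lambda not in the closure, (M - lambda I) has bounded inverse (the diagonal entries 1/(d_n - lambda) are bounded). For our sequence d_n = 39 * 8^(-n), n = 1, 2, 3, ...:
  - {d_n} = {39 * 8^(-n) : n ≥ 1}; the only limit point is 0
  - closure = {39 * 8^(-n) : n ≥ 1} ∪ {0}
For the norm: a diagonal operator has ||M|| = sup_n |d_n|. Here d_n = 39 * 8^(-n) is positive and decreasing, so sup_n |d_n| = d_1 = 39/8. So ||M|| = 39/8.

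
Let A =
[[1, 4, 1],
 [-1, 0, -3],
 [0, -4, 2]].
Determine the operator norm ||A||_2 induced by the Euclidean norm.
||A||_2 = sqrt((48 + sqrt(336))/2) ≈ 5.7589 (= sqrt(largest eigenvalue of A^T A))

||A||_2 = sigma_max(A) = sqrt(lambda_max(A^T A)). Form the symmetric matrix M = A^T A =
[[2, 4, 4],
 [4, 32, -4],
 [4, -4, 14]].
Its characteristic polynomial (trace, sum of principal 2x2 minors, determinant of M give the coefficients) is
  p(λ) = det(λ I - M) = λ^3 - 48λ^2 + 492λ.
The constant term is 0, so λ = 0 is a root. Dividing out λ leaves p(λ) = λ(λ^2 - 48λ + 492). For λ^2 - 48λ + 492 the discriminant is 336. It is nonnegative but not a perfect square, so the roots are real and irrational: λ = (48 ± sqrt(336))/2 ≈ 33.1652, 14.8348.
So the eigenvalues of A^T A are ≈ 0, 14.8348, 33.1652 (all ≥ 0, as they must be for A^T A). The largest is λ_max = (48 + sqrt(336))/2 ≈ 33.1652, hence ||A||_2 = sqrt(λ_max) = sqrt((48 + sqrt(336))/2) ≈ 5.7589.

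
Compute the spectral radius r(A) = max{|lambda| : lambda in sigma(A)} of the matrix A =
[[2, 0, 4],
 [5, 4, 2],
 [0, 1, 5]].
r(A) = 7

The eigenvalues of A are the roots of its characteristic polynomial. With M = A (coefficients from the trace, the sum of principal 2x2 minors, and det A):
  p(λ) = det(λ I - M) = λ^3 - 11λ^2 + 36λ - 56.
By the rational root theorem any rational root is an integer divisor of 56. Testing λ = 7: p(7) = 343 - 539 + 252 - 56 = 0, so λ = 7 is a root. Dividing out (λ - 7) leaves p(λ) = (λ - 7)(λ^2 - 4λ + 8). For λ^2 - 4λ + 8 the discriminant is -16. It is negative, so the roots are the complex-conjugate pair λ = 2 ± (sqrt(16)/2) i ≈ 2 ± 2i. For a conjugate pair the product of the roots equals the constant term, so |λ|^2 = 8 and |λ| = sqrt(8) ≈ 2.8284.
Thus the eigenvalues (to 4 decimals) are 2 ± 2i (modulus 2.8284); 7 (modulus 7). The spectral radius is the largest modulus: r(A) = 7. (Cross-check: r(A) ≤ ||A||_2 ≈ 8.1639; equality holds whenever A is normal, though it can also hold for some non-normal A.)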